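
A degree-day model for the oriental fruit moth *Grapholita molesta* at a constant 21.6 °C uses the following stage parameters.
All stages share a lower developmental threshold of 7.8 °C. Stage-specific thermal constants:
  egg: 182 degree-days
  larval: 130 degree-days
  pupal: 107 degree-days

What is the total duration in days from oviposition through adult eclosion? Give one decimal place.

30.4 days

Daily accumulation at 21.6 °C = 21.6 − 7.8 = 13.8 DD/day.
Total K = 182 + 130 + 107 = 419 DD.
Total duration = 419 / 13.8 = 30.362 ≈ 30.4 days.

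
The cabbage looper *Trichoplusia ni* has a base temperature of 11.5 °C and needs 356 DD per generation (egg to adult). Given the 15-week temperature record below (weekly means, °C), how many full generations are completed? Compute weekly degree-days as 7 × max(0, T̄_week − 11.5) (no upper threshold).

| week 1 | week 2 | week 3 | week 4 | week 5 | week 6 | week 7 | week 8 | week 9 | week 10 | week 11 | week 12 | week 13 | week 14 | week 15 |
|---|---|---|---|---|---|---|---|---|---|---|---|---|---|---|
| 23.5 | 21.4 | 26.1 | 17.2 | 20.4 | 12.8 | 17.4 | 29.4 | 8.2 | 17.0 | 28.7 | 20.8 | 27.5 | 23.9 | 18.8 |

2 generations

Weekly DD (7 × max(0, T̄ − 11.5)): 84.0, 69.3, 102.2, 39.9, 62.3, 9.1, 41.3, 125.3, 0.0, 38.5, 120.4, 65.1, 112.0, 86.8, 51.1.
Season total = 1007.3 DD.
Complete generations = ⌊1007.3 / 356⌋ = 2.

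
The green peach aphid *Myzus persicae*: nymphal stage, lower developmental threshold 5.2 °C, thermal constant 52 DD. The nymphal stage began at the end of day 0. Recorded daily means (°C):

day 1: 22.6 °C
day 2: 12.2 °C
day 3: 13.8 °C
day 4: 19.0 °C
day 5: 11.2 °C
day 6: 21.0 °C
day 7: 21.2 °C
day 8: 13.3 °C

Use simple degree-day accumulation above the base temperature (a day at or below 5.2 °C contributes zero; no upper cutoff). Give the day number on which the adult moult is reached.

day 5

Daily DD above 5.2 °C: 17.4, 7.0, 8.6, 13.8, 6.0, 15.8, 16.0, 8.1.
Cumulative: 17.4, 24.4, 33.0, 46.8, 52.8, 68.6, 84.6, 92.7.
The total first reaches 52 DD on day 5.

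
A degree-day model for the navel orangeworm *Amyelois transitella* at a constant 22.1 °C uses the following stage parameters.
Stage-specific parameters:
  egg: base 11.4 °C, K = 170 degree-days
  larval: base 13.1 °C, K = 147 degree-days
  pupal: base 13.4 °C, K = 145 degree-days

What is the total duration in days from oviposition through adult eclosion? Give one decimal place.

egg: 170 / (22.1 − 11.4) = 170 / 10.7 = 15.888 d.
larval: 147 / (22.1 − 13.1) = 147 / 9.0 = 16.333 d.
pupal: 145 / (22.1 − 13.4) = 145 / 8.7 = 16.667 d.
Sum = 48.888 ≈ 48.9 days.

48.9 days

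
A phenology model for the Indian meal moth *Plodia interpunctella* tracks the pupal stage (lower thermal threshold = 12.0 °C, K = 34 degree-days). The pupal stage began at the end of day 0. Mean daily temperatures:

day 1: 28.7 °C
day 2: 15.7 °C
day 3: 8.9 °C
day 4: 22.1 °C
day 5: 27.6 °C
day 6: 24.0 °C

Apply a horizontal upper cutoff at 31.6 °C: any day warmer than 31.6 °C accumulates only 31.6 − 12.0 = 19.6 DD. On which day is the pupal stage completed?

day 5

Daily DD above 12.0 °C (capped at 19.6): 16.7, 3.7, 0.0, 10.1, 15.6, 12.0.
Cumulative: 16.7, 20.4, 20.4, 30.5, 46.1, 58.1.
The total first reaches 34 DD on day 5.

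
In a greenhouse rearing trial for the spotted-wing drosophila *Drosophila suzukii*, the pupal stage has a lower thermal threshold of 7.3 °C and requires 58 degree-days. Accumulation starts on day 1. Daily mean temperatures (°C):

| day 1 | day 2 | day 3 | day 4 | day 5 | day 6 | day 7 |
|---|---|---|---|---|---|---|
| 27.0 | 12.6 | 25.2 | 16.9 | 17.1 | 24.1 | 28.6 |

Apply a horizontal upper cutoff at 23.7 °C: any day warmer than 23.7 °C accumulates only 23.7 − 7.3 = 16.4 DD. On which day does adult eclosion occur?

Daily DD above 7.3 °C (capped at 16.4): 16.4, 5.3, 16.4, 9.6, 9.8, 16.4, 16.4.
Cumulative: 16.4, 21.7, 38.1, 47.7, 57.5, 73.9, 90.3.
The total first reaches 58 DD on day 6.

day 6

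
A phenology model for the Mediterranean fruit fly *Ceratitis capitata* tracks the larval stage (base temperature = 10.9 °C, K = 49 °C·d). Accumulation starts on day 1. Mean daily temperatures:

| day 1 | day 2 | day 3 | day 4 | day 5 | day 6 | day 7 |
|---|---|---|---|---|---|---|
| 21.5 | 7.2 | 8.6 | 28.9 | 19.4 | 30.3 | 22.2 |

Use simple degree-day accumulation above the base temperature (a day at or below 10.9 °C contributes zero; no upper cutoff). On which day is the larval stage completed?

Daily DD above 10.9 °C: 10.6, 0.0, 0.0, 18.0, 8.5, 19.4, 11.3.
Cumulative: 10.6, 10.6, 10.6, 28.6, 37.1, 56.5, 67.8.
The total first reaches 49 DD on day 6.

day 6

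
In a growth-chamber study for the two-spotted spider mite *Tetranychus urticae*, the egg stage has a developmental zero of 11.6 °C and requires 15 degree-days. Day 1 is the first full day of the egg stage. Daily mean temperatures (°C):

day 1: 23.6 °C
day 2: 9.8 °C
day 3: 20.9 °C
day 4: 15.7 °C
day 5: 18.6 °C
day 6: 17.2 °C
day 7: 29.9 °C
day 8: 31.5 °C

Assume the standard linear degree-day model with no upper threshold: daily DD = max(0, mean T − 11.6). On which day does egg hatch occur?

day 3

Daily DD above 11.6 °C: 12.0, 0.0, 9.3, 4.1, 7.0, 5.6, 18.3, 19.9.
Cumulative: 12.0, 12.0, 21.3, 25.4, 32.4, 38.0, 56.3, 76.2.
The total first reaches 15 DD on day 3.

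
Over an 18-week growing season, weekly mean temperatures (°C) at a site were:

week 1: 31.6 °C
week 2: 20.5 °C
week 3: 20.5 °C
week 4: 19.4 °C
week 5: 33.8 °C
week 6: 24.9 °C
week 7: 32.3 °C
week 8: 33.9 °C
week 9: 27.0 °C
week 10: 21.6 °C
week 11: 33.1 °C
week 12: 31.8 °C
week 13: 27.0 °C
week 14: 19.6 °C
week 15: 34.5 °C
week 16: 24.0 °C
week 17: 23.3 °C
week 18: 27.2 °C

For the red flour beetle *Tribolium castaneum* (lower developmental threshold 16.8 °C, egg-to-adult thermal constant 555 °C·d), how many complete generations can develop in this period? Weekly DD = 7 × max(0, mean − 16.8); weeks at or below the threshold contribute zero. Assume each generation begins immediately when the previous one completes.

2 generations

Weekly DD (7 × max(0, T̄ − 16.8)): 103.6, 25.9, 25.9, 18.2, 119.0, 56.7, 108.5, 119.7, 71.4, 33.6, 114.1, 105.0, 71.4, 19.6, 123.9, 50.4, 45.5, 72.8.
Season total = 1285.2 DD.
Complete generations = ⌊1285.2 / 555⌋ = 2.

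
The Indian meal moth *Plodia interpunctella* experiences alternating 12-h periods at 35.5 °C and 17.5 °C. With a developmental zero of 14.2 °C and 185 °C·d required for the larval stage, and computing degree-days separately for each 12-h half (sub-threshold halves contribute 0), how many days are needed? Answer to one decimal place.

Day half: max(0, 35.5 − 14.2) × 0.5 = 21.3 × 0.5 = 10.65 DD.
Night half: max(0, 17.5 − 14.2) × 0.5 = 3.3 × 0.5 = 1.65 DD.
Per 24 h: 12.30 DD/day.
Duration = 185 / 12.30 = 15.041 ≈ 15.0 days.

15.0 days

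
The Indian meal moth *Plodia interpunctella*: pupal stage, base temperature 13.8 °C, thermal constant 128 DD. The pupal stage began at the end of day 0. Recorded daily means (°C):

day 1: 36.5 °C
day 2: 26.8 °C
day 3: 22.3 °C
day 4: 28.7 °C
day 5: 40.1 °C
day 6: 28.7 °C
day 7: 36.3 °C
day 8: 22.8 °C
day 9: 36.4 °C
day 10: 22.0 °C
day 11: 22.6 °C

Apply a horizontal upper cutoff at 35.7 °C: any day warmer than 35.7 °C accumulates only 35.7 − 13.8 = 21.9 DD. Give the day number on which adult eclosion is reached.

Daily DD above 13.8 °C (capped at 21.9): 21.9, 13.0, 8.5, 14.9, 21.9, 14.9, 21.9, 9.0, 21.9, 8.2, 8.8.
Cumulative: 21.9, 34.9, 43.4, 58.3, 80.2, 95.1, 117.0, 126.0, 147.9, 156.1, 164.9.
The total first reaches 128 DD on day 9.

day 9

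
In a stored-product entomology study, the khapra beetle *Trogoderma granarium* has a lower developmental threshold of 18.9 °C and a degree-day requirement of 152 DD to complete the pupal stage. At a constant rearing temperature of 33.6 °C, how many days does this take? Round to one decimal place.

10.3 days

Daily accumulation = 33.6 − 18.9 = 14.7 DD/day.
Duration = 152 / 14.7 = 10.340 ≈ 10.3 days.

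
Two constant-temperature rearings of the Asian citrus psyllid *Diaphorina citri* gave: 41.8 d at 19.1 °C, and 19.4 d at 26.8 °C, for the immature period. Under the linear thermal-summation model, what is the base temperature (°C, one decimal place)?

12.4 °C

Under the model K = D·(T − T_b), so D₁·(T₁ − T_b) = D₂·(T₂ − T_b).
41.8·(19.1 − T_b) = 19.4·(26.8 − T_b)
T_b = (41.8·19.1 − 19.4·26.8) / (41.8 − 19.4) = 278.46 / 22.4 = 12.431 °C ≈ 12.4 °C.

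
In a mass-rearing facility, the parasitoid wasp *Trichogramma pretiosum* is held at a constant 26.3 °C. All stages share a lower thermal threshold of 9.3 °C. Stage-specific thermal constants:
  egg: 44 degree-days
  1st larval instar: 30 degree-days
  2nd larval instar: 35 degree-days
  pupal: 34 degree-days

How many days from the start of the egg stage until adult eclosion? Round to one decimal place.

8.4 days

Daily accumulation at 26.3 °C = 26.3 − 9.3 = 17.0 DD/day.
Total K = 44 + 30 + 35 + 34 = 143 DD.
Total duration = 143 / 17.0 = 8.412 ≈ 8.4 days.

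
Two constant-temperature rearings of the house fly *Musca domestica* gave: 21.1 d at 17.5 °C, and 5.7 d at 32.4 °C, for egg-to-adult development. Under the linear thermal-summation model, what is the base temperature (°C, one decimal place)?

Equal thermal constants: D₁(T₁ − T_b) = D₂(T₂ − T_b).
21.1·(17.5 − T_b) = 5.7·(32.4 − T_b)
T_b = (21.1·17.5 − 5.7·32.4) / (21.1 − 5.7) = 184.57 / 15.4 = 11.985 °C ≈ 12.0 °C.

12.0 °C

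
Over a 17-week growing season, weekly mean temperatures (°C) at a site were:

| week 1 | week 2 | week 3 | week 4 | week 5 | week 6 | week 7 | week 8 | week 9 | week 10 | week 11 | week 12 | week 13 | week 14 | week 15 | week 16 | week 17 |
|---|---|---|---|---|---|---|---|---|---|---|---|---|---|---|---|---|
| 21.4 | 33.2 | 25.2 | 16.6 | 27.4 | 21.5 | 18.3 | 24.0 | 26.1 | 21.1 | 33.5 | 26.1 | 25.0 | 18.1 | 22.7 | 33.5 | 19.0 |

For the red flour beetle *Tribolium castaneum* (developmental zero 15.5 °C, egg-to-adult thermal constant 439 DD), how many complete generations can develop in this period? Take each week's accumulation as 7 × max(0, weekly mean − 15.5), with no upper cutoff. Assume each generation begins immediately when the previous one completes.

Weekly DD (7 × max(0, T̄ − 15.5)): 41.3, 123.9, 67.9, 7.7, 83.3, 42.0, 19.6, 59.5, 74.2, 39.2, 126.0, 74.2, 66.5, 18.2, 50.4, 126.0, 24.5.
Season total = 1044.4 DD.
Complete generations = ⌊1044.4 / 439⌋ = 2.

2 generations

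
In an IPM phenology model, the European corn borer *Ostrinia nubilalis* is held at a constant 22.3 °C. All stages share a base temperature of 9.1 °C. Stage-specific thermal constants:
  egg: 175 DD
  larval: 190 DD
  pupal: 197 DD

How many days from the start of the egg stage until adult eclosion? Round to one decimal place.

42.6 days

Daily accumulation at 22.3 °C = 22.3 − 9.1 = 13.2 DD/day.
Total K = 175 + 190 + 197 = 562 DD.
Total duration = 562 / 13.2 = 42.576 ≈ 42.6 days.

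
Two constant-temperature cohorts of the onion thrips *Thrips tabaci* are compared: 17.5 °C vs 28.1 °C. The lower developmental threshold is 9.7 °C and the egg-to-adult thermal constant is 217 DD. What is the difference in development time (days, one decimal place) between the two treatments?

16.0 days

At 17.5 °C: 217 / (17.5 − 9.7) = 217 / 7.8 = 27.821 d.
At 28.1 °C: 217 / (28.1 − 9.7) = 217 / 18.4 = 11.793 d.
Difference = |27.821 − 11.793| = 16.027 ≈ 16.0 days.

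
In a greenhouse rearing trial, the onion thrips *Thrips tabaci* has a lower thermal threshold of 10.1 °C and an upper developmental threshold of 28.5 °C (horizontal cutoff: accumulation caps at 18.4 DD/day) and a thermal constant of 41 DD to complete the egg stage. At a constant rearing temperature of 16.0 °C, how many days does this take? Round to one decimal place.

Daily accumulation = 16.0 − 10.1 = 5.9 DD/day.
Duration = 41 / 5.9 = 6.949 ≈ 6.9 days.

6.9 days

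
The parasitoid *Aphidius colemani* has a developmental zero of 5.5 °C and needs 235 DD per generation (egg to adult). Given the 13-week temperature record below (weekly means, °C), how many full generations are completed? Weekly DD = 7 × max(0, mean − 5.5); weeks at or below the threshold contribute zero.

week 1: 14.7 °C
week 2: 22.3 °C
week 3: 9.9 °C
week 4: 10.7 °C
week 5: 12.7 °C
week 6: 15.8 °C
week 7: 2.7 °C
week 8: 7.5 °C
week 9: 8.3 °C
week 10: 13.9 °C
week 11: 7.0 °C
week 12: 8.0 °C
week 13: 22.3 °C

2 generations

Weekly DD (7 × max(0, T̄ − 5.5)): 64.4, 117.6, 30.8, 36.4, 50.4, 72.1, 0.0, 14.0, 19.6, 58.8, 10.5, 17.5, 117.6.
Season total = 609.7 DD.
Complete generations = ⌊609.7 / 235⌋ = 2.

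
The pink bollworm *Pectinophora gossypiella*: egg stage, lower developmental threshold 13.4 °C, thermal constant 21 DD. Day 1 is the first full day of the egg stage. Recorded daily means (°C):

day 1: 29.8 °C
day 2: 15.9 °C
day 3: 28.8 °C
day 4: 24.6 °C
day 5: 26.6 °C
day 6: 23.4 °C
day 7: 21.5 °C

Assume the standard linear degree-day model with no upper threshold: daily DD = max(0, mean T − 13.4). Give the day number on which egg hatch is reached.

day 3

Daily DD above 13.4 °C: 16.4, 2.5, 15.4, 11.2, 13.2, 10.0, 8.1.
Cumulative: 16.4, 18.9, 34.3, 45.5, 58.7, 68.7, 76.8.
The total first reaches 21 DD on day 3.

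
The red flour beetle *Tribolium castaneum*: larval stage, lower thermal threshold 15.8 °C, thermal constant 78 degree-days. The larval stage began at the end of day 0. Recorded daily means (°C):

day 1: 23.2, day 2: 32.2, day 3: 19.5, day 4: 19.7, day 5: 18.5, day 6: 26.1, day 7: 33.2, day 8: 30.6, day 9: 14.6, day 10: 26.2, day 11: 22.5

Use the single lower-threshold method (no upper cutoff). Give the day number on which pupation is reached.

Daily DD above 15.8 °C: 7.4, 16.4, 3.7, 3.9, 2.7, 10.3, 17.4, 14.8, 0.0, 10.4, 6.7.
Cumulative: 7.4, 23.8, 27.5, 31.4, 34.1, 44.4, 61.8, 76.6, 76.6, 87.0, 93.7.
The total first reaches 78 DD on day 10.

day 10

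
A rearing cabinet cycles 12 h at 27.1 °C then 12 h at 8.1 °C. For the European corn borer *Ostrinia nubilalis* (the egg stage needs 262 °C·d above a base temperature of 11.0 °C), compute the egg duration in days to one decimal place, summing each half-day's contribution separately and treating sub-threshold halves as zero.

32.5 days

Day half: max(0, 27.1 − 11.0) × 0.5 = 16.1 × 0.5 = 8.05 DD.
Night half: max(0, 8.1 − 11.0) × 0.5 = 0.0 × 0.5 = 0.00 DD.
Per 24 h: 8.05 DD/day.
Duration = 262 / 8.05 = 32.547 ≈ 32.5 days.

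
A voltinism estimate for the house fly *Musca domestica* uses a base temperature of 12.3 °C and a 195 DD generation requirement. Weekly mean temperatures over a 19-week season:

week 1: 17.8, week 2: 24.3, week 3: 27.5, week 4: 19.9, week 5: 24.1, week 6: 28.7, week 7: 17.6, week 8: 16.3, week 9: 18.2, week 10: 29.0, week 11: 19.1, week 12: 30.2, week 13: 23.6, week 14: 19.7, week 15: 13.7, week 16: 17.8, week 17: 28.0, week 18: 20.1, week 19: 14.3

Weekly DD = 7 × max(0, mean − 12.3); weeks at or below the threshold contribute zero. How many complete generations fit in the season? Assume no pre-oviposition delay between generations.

6 generations

Weekly DD (7 × max(0, T̄ − 12.3)): 38.5, 84.0, 106.4, 53.2, 82.6, 114.8, 37.1, 28.0, 41.3, 116.9, 47.6, 125.3, 79.1, 51.8, 9.8, 38.5, 109.9, 54.6, 14.0.
Season total = 1233.4 DD.
Complete generations = ⌊1233.4 / 195⌋ = 6.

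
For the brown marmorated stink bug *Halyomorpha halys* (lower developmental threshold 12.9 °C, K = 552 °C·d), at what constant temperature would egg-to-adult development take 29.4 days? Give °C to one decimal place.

Required daily accumulation = 552 / 29.4 = 18.776 DD/day.
T = T_base + 18.776 = 12.9 + 18.776 = 31.676 ≈ 31.7 °C.

31.7 °C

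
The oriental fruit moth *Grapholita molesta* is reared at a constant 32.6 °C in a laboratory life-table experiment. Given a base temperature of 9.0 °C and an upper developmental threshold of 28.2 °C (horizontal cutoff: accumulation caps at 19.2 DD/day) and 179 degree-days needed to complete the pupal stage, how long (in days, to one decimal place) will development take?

9.3 days

Temperature 32.6 °C exceeds the upper threshold, so daily accumulation caps at 28.2 − 9.0 = 19.2 DD/day.
Duration = 179 / 19.2 = 9.323 ≈ 9.3 days.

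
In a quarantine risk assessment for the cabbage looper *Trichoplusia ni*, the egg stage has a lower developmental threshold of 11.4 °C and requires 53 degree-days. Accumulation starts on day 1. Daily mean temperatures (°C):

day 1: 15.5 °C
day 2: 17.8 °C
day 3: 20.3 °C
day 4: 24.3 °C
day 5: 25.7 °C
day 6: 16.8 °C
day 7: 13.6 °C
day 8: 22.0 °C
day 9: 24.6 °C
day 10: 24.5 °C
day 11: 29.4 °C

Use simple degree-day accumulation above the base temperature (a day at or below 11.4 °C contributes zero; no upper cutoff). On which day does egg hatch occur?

day 7

Daily DD above 11.4 °C: 4.1, 6.4, 8.9, 12.9, 14.3, 5.4, 2.2, 10.6, 13.2, 13.1, 18.0.
Cumulative: 4.1, 10.5, 19.4, 32.3, 46.6, 52.0, 54.2, 64.8, 78.0, 91.1, 109.1.
The total first reaches 53 DD on day 7.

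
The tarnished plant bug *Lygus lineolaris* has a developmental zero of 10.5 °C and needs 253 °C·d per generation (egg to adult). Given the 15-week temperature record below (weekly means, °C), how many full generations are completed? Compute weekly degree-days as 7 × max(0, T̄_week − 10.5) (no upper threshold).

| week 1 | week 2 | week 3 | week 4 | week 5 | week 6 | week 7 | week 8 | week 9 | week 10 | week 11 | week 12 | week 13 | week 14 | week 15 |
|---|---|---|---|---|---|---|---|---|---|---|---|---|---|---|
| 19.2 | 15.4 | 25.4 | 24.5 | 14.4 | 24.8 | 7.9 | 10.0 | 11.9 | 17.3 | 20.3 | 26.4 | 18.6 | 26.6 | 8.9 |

3 generations

Weekly DD (7 × max(0, T̄ − 10.5)): 60.9, 34.3, 104.3, 98.0, 27.3, 100.1, 0.0, 0.0, 9.8, 47.6, 68.6, 111.3, 56.7, 112.7, 0.0.
Season total = 831.6 DD.
Complete generations = ⌊831.6 / 253⌋ = 3.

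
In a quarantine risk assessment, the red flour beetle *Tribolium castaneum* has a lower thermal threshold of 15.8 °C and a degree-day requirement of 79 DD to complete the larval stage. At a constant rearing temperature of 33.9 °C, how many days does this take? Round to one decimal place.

Daily accumulation = 33.9 − 15.8 = 18.1 DD/day.
Duration = 79 / 18.1 = 4.365 ≈ 4.4 days.

4.4 days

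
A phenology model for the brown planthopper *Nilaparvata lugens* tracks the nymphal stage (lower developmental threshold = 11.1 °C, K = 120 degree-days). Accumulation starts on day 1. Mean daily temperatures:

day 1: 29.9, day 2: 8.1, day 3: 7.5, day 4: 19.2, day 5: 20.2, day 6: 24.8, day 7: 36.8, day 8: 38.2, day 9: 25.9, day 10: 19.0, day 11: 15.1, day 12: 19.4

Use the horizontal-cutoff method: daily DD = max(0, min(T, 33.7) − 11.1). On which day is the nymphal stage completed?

day 11

Daily DD above 11.1 °C (capped at 22.6): 18.8, 0.0, 0.0, 8.1, 9.1, 13.7, 22.6, 22.6, 14.8, 7.9, 4.0, 8.3.
Cumulative: 18.8, 18.8, 18.8, 26.9, 36.0, 49.7, 72.3, 94.9, 109.7, 117.6, 121.6, 129.9.
The total first reaches 120 DD on day 11.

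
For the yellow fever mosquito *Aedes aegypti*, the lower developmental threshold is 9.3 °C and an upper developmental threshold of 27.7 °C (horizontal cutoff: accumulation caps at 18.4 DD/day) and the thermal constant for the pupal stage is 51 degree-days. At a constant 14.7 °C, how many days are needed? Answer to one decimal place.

9.4 days

Daily accumulation = 14.7 − 9.3 = 5.4 DD/day.
Duration = 51 / 5.4 = 9.444 ≈ 9.4 days.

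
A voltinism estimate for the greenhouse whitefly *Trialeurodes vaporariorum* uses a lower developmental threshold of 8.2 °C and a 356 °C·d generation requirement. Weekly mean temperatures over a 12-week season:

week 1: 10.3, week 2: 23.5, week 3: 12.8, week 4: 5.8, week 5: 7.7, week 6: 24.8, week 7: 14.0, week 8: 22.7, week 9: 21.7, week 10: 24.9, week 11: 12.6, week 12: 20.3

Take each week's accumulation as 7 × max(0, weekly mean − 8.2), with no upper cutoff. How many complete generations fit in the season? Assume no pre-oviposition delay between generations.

2 generations

Weekly DD (7 × max(0, T̄ − 8.2)): 14.7, 107.1, 32.2, 0.0, 0.0, 116.2, 40.6, 101.5, 94.5, 116.9, 30.8, 84.7.
Season total = 739.2 DD.
Complete generations = ⌊739.2 / 356⌋ = 2.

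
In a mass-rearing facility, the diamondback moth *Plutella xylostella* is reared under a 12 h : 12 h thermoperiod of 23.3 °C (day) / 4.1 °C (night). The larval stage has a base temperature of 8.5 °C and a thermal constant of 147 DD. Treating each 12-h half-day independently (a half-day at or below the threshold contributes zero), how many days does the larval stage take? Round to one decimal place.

19.9 days

Day half: max(0, 23.3 − 8.5) × 0.5 = 14.8 × 0.5 = 7.40 DD.
Night half: max(0, 4.1 − 8.5) × 0.5 = 0.0 × 0.5 = 0.00 DD.
Per 24 h: 7.40 DD/day.
Duration = 147 / 7.40 = 19.865 ≈ 19.9 days.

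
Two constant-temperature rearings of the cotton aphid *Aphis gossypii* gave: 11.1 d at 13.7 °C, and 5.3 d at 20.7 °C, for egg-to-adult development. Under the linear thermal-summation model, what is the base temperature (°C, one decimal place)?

Equal thermal constants: D₁(T₁ − T_b) = D₂(T₂ − T_b).
11.1·(13.7 − T_b) = 5.3·(20.7 − T_b)
T_b = (11.1·13.7 − 5.3·20.7) / (11.1 − 5.3) = 42.36 / 5.8 = 7.303 °C ≈ 7.3 °C.

7.3 °C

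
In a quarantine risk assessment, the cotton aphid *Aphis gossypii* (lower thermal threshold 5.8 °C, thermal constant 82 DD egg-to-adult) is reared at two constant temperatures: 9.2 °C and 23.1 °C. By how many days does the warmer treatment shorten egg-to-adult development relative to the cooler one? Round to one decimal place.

19.4 days

At 9.2 °C: 82 / (9.2 − 5.8) = 82 / 3.4 = 24.118 d.
At 23.1 °C: 82 / (23.1 − 5.8) = 82 / 17.3 = 4.740 d.
Difference = |24.118 − 4.740| = 19.378 ≈ 19.4 days.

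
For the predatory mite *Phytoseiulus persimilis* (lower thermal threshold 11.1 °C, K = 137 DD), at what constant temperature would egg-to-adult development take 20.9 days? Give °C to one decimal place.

Required daily accumulation = 137 / 20.9 = 6.555 DD/day.
T = T_base + 6.555 = 11.1 + 6.555 = 17.655 ≈ 17.7 °C.

17.7 °C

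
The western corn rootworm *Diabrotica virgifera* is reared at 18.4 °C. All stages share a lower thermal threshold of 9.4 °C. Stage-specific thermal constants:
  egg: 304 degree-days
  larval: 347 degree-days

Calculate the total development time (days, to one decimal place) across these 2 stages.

Daily accumulation at 18.4 °C = 18.4 − 9.4 = 9.0 DD/day.
Total K = 304 + 347 = 651 DD.
Total duration = 651 / 9.0 = 72.333 ≈ 72.3 days.

72.3 days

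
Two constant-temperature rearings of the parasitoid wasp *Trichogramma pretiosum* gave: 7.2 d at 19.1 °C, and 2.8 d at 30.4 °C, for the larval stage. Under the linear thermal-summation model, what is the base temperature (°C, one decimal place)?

Linear rate model ⇒ the product D·(T − T_b) is constant across temperatures.
7.2·(19.1 − T_b) = 2.8·(30.4 − T_b)
T_b = (7.2·19.1 − 2.8·30.4) / (7.2 − 2.8) = 52.40 / 4.4 = 11.909 °C ≈ 11.9 °C.

11.9 °C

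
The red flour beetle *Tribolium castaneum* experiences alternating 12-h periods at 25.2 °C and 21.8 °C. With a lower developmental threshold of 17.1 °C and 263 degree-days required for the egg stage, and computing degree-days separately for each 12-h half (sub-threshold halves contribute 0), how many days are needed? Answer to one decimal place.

41.1 days

Day half: max(0, 25.2 − 17.1) × 0.5 = 8.1 × 0.5 = 4.05 DD.
Night half: max(0, 21.8 − 17.1) × 0.5 = 4.7 × 0.5 = 2.35 DD.
Per 24 h: 6.40 DD/day.
Duration = 263 / 6.40 = 41.094 ≈ 41.1 days.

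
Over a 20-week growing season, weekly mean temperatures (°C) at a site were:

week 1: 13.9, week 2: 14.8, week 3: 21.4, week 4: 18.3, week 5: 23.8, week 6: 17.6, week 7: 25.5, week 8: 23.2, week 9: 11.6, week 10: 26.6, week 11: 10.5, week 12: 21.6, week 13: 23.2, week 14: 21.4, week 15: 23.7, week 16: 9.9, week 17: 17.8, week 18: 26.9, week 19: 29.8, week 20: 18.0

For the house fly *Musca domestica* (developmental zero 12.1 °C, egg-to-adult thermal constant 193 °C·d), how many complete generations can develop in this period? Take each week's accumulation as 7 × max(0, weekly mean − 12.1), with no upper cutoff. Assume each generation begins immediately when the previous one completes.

Weekly DD (7 × max(0, T̄ − 12.1)): 12.6, 18.9, 65.1, 43.4, 81.9, 38.5, 93.8, 77.7, 0.0, 101.5, 0.0, 66.5, 77.7, 65.1, 81.2, 0.0, 39.9, 103.6, 123.9, 41.3.
Season total = 1132.6 DD.
Complete generations = ⌊1132.6 / 193⌋ = 5.

5 generations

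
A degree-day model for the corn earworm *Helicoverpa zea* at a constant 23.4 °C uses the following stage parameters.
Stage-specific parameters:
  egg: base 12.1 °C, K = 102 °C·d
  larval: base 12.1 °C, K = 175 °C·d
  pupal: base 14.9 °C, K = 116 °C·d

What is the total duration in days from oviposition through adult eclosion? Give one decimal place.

egg: 102 / (23.4 − 12.1) = 102 / 11.3 = 9.027 d.
larval: 175 / (23.4 − 12.1) = 175 / 11.3 = 15.487 d.
pupal: 116 / (23.4 − 14.9) = 116 / 8.5 = 13.647 d.
Sum = 38.160 ≈ 38.2 days.

38.2 days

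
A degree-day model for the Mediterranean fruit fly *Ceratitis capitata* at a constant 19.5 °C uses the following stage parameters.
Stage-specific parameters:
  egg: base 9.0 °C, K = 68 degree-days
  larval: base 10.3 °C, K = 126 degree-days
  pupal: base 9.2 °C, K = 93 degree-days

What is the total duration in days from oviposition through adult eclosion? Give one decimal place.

egg: 68 / (19.5 − 9.0) = 68 / 10.5 = 6.476 d.
larval: 126 / (19.5 − 10.3) = 126 / 9.2 = 13.696 d.
pupal: 93 / (19.5 − 9.2) = 93 / 10.3 = 9.029 d.
Sum = 29.201 ≈ 29.2 days.

29.2 days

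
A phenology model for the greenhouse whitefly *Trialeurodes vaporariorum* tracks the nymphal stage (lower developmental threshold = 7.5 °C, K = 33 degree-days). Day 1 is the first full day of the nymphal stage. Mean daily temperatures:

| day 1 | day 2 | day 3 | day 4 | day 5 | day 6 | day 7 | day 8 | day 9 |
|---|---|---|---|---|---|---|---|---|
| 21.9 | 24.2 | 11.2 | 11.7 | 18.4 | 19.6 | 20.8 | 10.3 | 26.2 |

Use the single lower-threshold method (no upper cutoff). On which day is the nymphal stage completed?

day 3

Daily DD above 7.5 °C: 14.4, 16.7, 3.7, 4.2, 10.9, 12.1, 13.3, 2.8, 18.7.
Cumulative: 14.4, 31.1, 34.8, 39.0, 49.9, 62.0, 75.3, 78.1, 96.8.
The total first reaches 33 DD on day 3.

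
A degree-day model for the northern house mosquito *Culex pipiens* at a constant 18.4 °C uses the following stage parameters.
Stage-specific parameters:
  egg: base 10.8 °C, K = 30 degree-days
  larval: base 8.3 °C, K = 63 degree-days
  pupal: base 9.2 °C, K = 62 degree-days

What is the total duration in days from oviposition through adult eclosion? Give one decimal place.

egg: 30 / (18.4 − 10.8) = 30 / 7.6 = 3.947 d.
larval: 63 / (18.4 − 8.3) = 63 / 10.1 = 6.238 d.
pupal: 62 / (18.4 − 9.2) = 62 / 9.2 = 6.739 d.
Sum = 16.924 ≈ 16.9 days.

16.9 days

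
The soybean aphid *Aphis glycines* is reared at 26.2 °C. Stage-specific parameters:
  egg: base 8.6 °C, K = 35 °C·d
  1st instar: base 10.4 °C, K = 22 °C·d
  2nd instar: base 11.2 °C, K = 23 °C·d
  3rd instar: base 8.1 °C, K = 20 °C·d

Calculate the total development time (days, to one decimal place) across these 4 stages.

6.0 days

egg: 35 / (26.2 − 8.6) = 35 / 17.6 = 1.989 d.
1st instar: 22 / (26.2 − 10.4) = 22 / 15.8 = 1.392 d.
2nd instar: 23 / (26.2 − 11.2) = 23 / 15.0 = 1.533 d.
3rd instar: 20 / (26.2 − 8.1) = 20 / 18.1 = 1.105 d.
Sum = 6.019 ≈ 6.0 days.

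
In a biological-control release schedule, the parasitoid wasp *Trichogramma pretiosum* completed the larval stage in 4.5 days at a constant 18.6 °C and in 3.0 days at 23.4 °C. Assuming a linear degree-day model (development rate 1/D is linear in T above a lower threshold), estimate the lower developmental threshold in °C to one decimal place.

Linear rate model ⇒ the product D·(T − T_b) is constant across temperatures.
4.5·(18.6 − T_b) = 3.0·(23.4 − T_b)
T_b = (4.5·18.6 − 3.0·23.4) / (4.5 − 3.0) = 13.50 / 1.5 = 9.000 °C ≈ 9.0 °C.

9.0 °C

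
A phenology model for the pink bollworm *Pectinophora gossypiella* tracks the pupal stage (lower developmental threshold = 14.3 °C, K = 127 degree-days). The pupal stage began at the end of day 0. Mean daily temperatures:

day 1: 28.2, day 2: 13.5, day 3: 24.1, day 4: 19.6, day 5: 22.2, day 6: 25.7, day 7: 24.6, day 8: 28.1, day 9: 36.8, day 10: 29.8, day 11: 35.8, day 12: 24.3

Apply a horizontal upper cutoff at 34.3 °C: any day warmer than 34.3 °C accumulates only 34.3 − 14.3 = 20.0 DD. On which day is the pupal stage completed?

Daily DD above 14.3 °C (capped at 20.0): 13.9, 0.0, 9.8, 5.3, 7.9, 11.4, 10.3, 13.8, 20.0, 15.5, 20.0, 10.0.
Cumulative: 13.9, 13.9, 23.7, 29.0, 36.9, 48.3, 58.6, 72.4, 92.4, 107.9, 127.9, 137.9.
The total first reaches 127 DD on day 11.

day 11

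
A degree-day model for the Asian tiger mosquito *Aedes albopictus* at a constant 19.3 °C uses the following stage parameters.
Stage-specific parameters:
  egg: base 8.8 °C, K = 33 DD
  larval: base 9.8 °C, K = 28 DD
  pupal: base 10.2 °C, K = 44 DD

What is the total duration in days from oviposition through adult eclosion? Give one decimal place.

egg: 33 / (19.3 − 8.8) = 33 / 10.5 = 3.143 d.
larval: 28 / (19.3 − 9.8) = 28 / 9.5 = 2.947 d.
pupal: 44 / (19.3 − 10.2) = 44 / 9.1 = 4.835 d.
Sum = 10.925 ≈ 10.9 days.

10.9 days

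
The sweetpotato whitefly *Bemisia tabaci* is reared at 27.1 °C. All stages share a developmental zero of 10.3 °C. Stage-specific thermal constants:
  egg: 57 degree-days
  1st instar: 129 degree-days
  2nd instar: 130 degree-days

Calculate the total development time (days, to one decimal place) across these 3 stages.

Daily accumulation at 27.1 °C = 27.1 − 10.3 = 16.8 DD/day.
Total K = 57 + 129 + 130 = 316 DD.
Total duration = 316 / 16.8 = 18.810 ≈ 18.8 days.

18.8 days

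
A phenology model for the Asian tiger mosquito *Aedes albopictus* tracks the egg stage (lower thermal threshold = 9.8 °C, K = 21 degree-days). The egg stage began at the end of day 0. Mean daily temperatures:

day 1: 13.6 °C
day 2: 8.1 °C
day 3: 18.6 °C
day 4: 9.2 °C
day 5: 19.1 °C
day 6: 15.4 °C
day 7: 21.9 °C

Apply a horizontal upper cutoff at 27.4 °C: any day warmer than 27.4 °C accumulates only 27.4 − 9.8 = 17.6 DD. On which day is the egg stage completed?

day 5

Daily DD above 9.8 °C (capped at 17.6): 3.8, 0.0, 8.8, 0.0, 9.3, 5.6, 12.1.
Cumulative: 3.8, 3.8, 12.6, 12.6, 21.9, 27.5, 39.6.
The total first reaches 21 DD on day 5.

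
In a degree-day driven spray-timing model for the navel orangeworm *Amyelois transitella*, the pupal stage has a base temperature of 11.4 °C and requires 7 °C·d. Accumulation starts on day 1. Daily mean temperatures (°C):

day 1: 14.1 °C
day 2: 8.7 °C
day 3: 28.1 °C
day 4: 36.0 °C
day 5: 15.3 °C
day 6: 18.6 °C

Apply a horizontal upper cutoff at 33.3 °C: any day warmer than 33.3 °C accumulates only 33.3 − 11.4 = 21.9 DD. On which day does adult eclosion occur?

Daily DD above 11.4 °C (capped at 21.9): 2.7, 0.0, 16.7, 21.9, 3.9, 7.2.
Cumulative: 2.7, 2.7, 19.4, 41.3, 45.2, 52.4.
The total first reaches 7 DD on day 3.

day 3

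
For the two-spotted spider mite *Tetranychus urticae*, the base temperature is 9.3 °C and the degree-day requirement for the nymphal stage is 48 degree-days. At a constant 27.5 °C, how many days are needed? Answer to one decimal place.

Daily accumulation = 27.5 − 9.3 = 18.2 DD/day.
Duration = 48 / 18.2 = 2.637 ≈ 2.6 days.

2.6 days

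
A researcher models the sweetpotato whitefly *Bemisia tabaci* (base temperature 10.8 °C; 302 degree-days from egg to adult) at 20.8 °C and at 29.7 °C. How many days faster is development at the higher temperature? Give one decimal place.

At 20.8 °C: 302 / (20.8 − 10.8) = 302 / 10.0 = 30.200 d.
At 29.7 °C: 302 / (29.7 − 10.8) = 302 / 18.9 = 15.979 d.
Difference = |30.200 − 15.979| = 14.221 ≈ 14.2 days.

14.2 days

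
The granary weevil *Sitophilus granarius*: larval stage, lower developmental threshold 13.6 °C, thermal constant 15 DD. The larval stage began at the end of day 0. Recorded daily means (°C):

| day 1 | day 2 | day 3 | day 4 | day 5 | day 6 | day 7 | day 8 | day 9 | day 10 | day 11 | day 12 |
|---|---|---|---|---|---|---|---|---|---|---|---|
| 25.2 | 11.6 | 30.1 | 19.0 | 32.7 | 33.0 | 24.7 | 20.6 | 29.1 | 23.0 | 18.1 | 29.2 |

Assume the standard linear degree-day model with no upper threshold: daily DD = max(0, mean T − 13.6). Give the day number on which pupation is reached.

day 3

Daily DD above 13.6 °C: 11.6, 0.0, 16.5, 5.4, 19.1, 19.4, 11.1, 7.0, 15.5, 9.4, 4.5, 15.6.
Cumulative: 11.6, 11.6, 28.1, 33.5, 52.6, 72.0, 83.1, 90.1, 105.6, 115.0, 119.5, 135.1.
The total first reaches 15 DD on day 3.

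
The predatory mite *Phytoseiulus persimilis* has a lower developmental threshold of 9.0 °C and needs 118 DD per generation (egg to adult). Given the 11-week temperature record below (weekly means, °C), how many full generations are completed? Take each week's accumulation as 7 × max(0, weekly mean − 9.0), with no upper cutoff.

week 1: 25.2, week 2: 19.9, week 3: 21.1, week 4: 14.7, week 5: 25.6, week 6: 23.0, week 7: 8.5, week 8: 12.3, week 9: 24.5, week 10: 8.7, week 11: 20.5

6 generations

Weekly DD (7 × max(0, T̄ − 9.0)): 113.4, 76.3, 84.7, 39.9, 116.2, 98.0, 0.0, 23.1, 108.5, 0.0, 80.5.
Season total = 740.6 DD.
Complete generations = ⌊740.6 / 118⌋ = 6.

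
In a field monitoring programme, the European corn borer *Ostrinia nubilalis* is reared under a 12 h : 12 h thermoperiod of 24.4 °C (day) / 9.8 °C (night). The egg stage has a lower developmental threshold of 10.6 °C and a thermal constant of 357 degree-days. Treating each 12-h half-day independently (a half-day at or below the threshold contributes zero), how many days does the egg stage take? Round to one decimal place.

51.7 days

Day half: max(0, 24.4 − 10.6) × 0.5 = 13.8 × 0.5 = 6.90 DD.
Night half: max(0, 9.8 − 10.6) × 0.5 = 0.0 × 0.5 = 0.00 DD.
Per 24 h: 6.90 DD/day.
Duration = 357 / 6.90 = 51.739 ≈ 51.7 days.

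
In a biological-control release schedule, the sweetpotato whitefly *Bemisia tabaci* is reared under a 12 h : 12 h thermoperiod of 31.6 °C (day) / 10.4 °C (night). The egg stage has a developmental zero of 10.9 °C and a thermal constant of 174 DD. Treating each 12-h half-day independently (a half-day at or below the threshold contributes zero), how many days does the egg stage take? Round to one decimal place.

Day half: max(0, 31.6 − 10.9) × 0.5 = 20.7 × 0.5 = 10.35 DD.
Night half: max(0, 10.4 − 10.9) × 0.5 = 0.0 × 0.5 = 0.00 DD.
Per 24 h: 10.35 DD/day.
Duration = 174 / 10.35 = 16.812 ≈ 16.8 days.

16.8 days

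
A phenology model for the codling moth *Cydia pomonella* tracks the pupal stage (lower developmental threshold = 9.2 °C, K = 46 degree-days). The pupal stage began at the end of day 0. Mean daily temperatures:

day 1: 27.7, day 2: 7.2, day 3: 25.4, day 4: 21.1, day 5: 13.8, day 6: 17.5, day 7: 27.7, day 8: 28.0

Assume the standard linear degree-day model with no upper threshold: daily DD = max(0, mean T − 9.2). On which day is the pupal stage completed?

Daily DD above 9.2 °C: 18.5, 0.0, 16.2, 11.9, 4.6, 8.3, 18.5, 18.8.
Cumulative: 18.5, 18.5, 34.7, 46.6, 51.2, 59.5, 78.0, 96.8.
The total first reaches 46 DD on day 4.

day 4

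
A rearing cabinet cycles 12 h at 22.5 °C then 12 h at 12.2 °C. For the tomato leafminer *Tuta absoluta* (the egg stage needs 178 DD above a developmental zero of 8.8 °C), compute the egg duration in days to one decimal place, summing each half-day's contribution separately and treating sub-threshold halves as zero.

20.8 days

Day half: max(0, 22.5 − 8.8) × 0.5 = 13.7 × 0.5 = 6.85 DD.
Night half: max(0, 12.2 − 8.8) × 0.5 = 3.4 × 0.5 = 1.70 DD.
Per 24 h: 8.55 DD/day.
Duration = 178 / 8.55 = 20.819 ≈ 20.8 days.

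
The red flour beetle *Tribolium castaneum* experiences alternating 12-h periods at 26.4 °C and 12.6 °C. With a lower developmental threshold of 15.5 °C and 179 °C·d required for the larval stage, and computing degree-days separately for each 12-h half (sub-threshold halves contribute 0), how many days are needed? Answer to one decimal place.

Day half: max(0, 26.4 − 15.5) × 0.5 = 10.9 × 0.5 = 5.45 DD.
Night half: max(0, 12.6 − 15.5) × 0.5 = 0.0 × 0.5 = 0.00 DD.
Per 24 h: 5.45 DD/day.
Duration = 179 / 5.45 = 32.844 ≈ 32.8 days.

32.8 days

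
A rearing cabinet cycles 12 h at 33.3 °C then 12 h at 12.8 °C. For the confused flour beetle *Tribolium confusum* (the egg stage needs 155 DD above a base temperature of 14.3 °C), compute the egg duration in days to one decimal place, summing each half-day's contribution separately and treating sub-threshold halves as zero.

Day half: max(0, 33.3 − 14.3) × 0.5 = 19.0 × 0.5 = 9.50 DD.
Night half: max(0, 12.8 − 14.3) × 0.5 = 0.0 × 0.5 = 0.00 DD.
Per 24 h: 9.50 DD/day.
Duration = 155 / 9.50 = 16.316 ≈ 16.3 days.

16.3 days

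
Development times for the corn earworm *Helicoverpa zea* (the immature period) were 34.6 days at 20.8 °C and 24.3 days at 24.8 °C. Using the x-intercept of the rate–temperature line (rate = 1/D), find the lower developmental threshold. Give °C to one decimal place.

Under the model K = D·(T − T_b), so D₁·(T₁ − T_b) = D₂·(T₂ − T_b).
34.6·(20.8 − T_b) = 24.3·(24.8 − T_b)
T_b = (34.6·20.8 − 24.3·24.8) / (34.6 − 24.3) = 117.04 / 10.3 = 11.363 °C ≈ 11.4 °C.

11.4 °C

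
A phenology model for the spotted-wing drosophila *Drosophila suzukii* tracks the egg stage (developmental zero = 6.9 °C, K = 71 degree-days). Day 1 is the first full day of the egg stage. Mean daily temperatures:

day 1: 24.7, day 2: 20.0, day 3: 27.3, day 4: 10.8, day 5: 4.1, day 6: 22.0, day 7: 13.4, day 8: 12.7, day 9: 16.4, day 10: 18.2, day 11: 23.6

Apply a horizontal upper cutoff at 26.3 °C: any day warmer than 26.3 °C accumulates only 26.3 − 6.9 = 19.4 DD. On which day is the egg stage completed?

day 7

Daily DD above 6.9 °C (capped at 19.4): 17.8, 13.1, 19.4, 3.9, 0.0, 15.1, 6.5, 5.8, 9.5, 11.3, 16.7.
Cumulative: 17.8, 30.9, 50.3, 54.2, 54.2, 69.3, 75.8, 81.6, 91.1, 102.4, 119.1.
The total first reaches 71 DD on day 7.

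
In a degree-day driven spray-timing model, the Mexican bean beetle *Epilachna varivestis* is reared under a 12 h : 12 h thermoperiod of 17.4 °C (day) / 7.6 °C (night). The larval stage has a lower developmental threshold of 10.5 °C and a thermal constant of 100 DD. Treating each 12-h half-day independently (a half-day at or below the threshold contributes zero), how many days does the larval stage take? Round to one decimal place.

29.0 days

Day half: max(0, 17.4 − 10.5) × 0.5 = 6.9 × 0.5 = 3.45 DD.
Night half: max(0, 7.6 − 10.5) × 0.5 = 0.0 × 0.5 = 0.00 DD.
Per 24 h: 3.45 DD/day.
Duration = 100 / 3.45 = 28.986 ≈ 29.0 days.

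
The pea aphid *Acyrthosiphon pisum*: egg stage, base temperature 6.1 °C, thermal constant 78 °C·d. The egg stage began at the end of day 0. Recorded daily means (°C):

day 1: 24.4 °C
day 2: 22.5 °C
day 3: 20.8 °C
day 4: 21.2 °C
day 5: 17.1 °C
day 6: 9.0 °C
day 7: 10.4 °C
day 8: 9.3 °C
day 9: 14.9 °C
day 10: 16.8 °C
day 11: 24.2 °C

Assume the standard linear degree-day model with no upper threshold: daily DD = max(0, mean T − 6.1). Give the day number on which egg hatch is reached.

Daily DD above 6.1 °C: 18.3, 16.4, 14.7, 15.1, 11.0, 2.9, 4.3, 3.2, 8.8, 10.7, 18.1.
Cumulative: 18.3, 34.7, 49.4, 64.5, 75.5, 78.4, 82.7, 85.9, 94.7, 105.4, 123.5.
The total first reaches 78 DD on day 6.

day 6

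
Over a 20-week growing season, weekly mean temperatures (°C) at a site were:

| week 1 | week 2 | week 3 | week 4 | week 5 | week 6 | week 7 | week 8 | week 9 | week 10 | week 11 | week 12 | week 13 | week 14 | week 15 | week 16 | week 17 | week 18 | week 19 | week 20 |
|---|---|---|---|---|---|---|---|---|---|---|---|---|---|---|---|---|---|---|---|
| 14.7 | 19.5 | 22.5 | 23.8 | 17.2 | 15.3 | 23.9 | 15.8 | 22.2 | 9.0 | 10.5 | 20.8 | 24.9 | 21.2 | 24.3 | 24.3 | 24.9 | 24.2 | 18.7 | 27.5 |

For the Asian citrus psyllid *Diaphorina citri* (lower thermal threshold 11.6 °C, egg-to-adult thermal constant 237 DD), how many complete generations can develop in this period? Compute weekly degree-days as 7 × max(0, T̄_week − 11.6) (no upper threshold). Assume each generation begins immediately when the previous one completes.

5 generations

Weekly DD (7 × max(0, T̄ − 11.6)): 21.7, 55.3, 76.3, 85.4, 39.2, 25.9, 86.1, 29.4, 74.2, 0.0, 0.0, 64.4, 93.1, 67.2, 88.9, 88.9, 93.1, 88.2, 49.7, 111.3.
Season total = 1238.3 DD.
Complete generations = ⌊1238.3 / 237⌋ = 5.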